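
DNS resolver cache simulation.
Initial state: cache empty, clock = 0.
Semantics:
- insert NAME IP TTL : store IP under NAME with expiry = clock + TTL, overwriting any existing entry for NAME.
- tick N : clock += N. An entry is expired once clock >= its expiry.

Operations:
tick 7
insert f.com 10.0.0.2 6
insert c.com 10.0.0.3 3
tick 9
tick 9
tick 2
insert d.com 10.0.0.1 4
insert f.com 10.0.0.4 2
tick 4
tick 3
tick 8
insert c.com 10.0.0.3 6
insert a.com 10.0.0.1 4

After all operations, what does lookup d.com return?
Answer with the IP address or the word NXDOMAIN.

Op 1: tick 7 -> clock=7.
Op 2: insert f.com -> 10.0.0.2 (expiry=7+6=13). clock=7
Op 3: insert c.com -> 10.0.0.3 (expiry=7+3=10). clock=7
Op 4: tick 9 -> clock=16. purged={c.com,f.com}
Op 5: tick 9 -> clock=25.
Op 6: tick 2 -> clock=27.
Op 7: insert d.com -> 10.0.0.1 (expiry=27+4=31). clock=27
Op 8: insert f.com -> 10.0.0.4 (expiry=27+2=29). clock=27
Op 9: tick 4 -> clock=31. purged={d.com,f.com}
Op 10: tick 3 -> clock=34.
Op 11: tick 8 -> clock=42.
Op 12: insert c.com -> 10.0.0.3 (expiry=42+6=48). clock=42
Op 13: insert a.com -> 10.0.0.1 (expiry=42+4=46). clock=42
lookup d.com: not in cache (expired or never inserted)

Answer: NXDOMAIN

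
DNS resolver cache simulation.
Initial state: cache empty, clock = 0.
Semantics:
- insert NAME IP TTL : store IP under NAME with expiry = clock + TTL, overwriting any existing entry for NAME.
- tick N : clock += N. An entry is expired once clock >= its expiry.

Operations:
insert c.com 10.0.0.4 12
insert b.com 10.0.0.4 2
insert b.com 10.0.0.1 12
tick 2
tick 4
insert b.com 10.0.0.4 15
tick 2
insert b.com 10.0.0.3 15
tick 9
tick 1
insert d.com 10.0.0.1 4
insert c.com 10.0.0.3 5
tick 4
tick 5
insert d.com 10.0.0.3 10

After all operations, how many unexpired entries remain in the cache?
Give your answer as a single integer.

Op 1: insert c.com -> 10.0.0.4 (expiry=0+12=12). clock=0
Op 2: insert b.com -> 10.0.0.4 (expiry=0+2=2). clock=0
Op 3: insert b.com -> 10.0.0.1 (expiry=0+12=12). clock=0
Op 4: tick 2 -> clock=2.
Op 5: tick 4 -> clock=6.
Op 6: insert b.com -> 10.0.0.4 (expiry=6+15=21). clock=6
Op 7: tick 2 -> clock=8.
Op 8: insert b.com -> 10.0.0.3 (expiry=8+15=23). clock=8
Op 9: tick 9 -> clock=17. purged={c.com}
Op 10: tick 1 -> clock=18.
Op 11: insert d.com -> 10.0.0.1 (expiry=18+4=22). clock=18
Op 12: insert c.com -> 10.0.0.3 (expiry=18+5=23). clock=18
Op 13: tick 4 -> clock=22. purged={d.com}
Op 14: tick 5 -> clock=27. purged={b.com,c.com}
Op 15: insert d.com -> 10.0.0.3 (expiry=27+10=37). clock=27
Final cache (unexpired): {d.com} -> size=1

Answer: 1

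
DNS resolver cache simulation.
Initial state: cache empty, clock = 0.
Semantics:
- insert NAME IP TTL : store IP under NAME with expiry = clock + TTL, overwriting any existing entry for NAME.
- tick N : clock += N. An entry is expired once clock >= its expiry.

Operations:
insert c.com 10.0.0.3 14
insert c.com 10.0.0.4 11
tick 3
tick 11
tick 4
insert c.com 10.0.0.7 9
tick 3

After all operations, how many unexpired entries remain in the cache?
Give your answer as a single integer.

Op 1: insert c.com -> 10.0.0.3 (expiry=0+14=14). clock=0
Op 2: insert c.com -> 10.0.0.4 (expiry=0+11=11). clock=0
Op 3: tick 3 -> clock=3.
Op 4: tick 11 -> clock=14. purged={c.com}
Op 5: tick 4 -> clock=18.
Op 6: insert c.com -> 10.0.0.7 (expiry=18+9=27). clock=18
Op 7: tick 3 -> clock=21.
Final cache (unexpired): {c.com} -> size=1

Answer: 1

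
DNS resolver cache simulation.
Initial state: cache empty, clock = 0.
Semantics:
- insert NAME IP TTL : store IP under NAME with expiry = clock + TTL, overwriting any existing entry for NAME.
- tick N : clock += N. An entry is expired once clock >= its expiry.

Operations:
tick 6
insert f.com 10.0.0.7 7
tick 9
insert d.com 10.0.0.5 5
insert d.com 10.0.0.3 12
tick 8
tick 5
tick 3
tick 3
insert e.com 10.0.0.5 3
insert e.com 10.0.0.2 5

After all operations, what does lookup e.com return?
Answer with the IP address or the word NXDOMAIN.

Op 1: tick 6 -> clock=6.
Op 2: insert f.com -> 10.0.0.7 (expiry=6+7=13). clock=6
Op 3: tick 9 -> clock=15. purged={f.com}
Op 4: insert d.com -> 10.0.0.5 (expiry=15+5=20). clock=15
Op 5: insert d.com -> 10.0.0.3 (expiry=15+12=27). clock=15
Op 6: tick 8 -> clock=23.
Op 7: tick 5 -> clock=28. purged={d.com}
Op 8: tick 3 -> clock=31.
Op 9: tick 3 -> clock=34.
Op 10: insert e.com -> 10.0.0.5 (expiry=34+3=37). clock=34
Op 11: insert e.com -> 10.0.0.2 (expiry=34+5=39). clock=34
lookup e.com: present, ip=10.0.0.2 expiry=39 > clock=34

Answer: 10.0.0.2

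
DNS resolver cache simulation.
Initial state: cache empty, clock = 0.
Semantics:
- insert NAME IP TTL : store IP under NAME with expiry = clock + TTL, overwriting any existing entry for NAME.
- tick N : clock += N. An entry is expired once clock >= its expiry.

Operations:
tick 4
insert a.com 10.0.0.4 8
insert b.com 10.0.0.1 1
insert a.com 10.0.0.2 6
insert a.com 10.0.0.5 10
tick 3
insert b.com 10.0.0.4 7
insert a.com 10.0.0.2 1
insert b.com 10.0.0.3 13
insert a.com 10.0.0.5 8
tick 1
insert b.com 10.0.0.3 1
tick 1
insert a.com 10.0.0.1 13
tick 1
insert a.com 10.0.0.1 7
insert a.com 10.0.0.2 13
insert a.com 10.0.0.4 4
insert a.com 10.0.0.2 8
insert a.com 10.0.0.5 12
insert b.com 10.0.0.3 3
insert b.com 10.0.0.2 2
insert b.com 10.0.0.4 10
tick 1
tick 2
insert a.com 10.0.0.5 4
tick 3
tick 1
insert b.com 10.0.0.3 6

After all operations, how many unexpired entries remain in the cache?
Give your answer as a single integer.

Op 1: tick 4 -> clock=4.
Op 2: insert a.com -> 10.0.0.4 (expiry=4+8=12). clock=4
Op 3: insert b.com -> 10.0.0.1 (expiry=4+1=5). clock=4
Op 4: insert a.com -> 10.0.0.2 (expiry=4+6=10). clock=4
Op 5: insert a.com -> 10.0.0.5 (expiry=4+10=14). clock=4
Op 6: tick 3 -> clock=7. purged={b.com}
Op 7: insert b.com -> 10.0.0.4 (expiry=7+7=14). clock=7
Op 8: insert a.com -> 10.0.0.2 (expiry=7+1=8). clock=7
Op 9: insert b.com -> 10.0.0.3 (expiry=7+13=20). clock=7
Op 10: insert a.com -> 10.0.0.5 (expiry=7+8=15). clock=7
Op 11: tick 1 -> clock=8.
Op 12: insert b.com -> 10.0.0.3 (expiry=8+1=9). clock=8
Op 13: tick 1 -> clock=9. purged={b.com}
Op 14: insert a.com -> 10.0.0.1 (expiry=9+13=22). clock=9
Op 15: tick 1 -> clock=10.
Op 16: insert a.com -> 10.0.0.1 (expiry=10+7=17). clock=10
Op 17: insert a.com -> 10.0.0.2 (expiry=10+13=23). clock=10
Op 18: insert a.com -> 10.0.0.4 (expiry=10+4=14). clock=10
Op 19: insert a.com -> 10.0.0.2 (expiry=10+8=18). clock=10
Op 20: insert a.com -> 10.0.0.5 (expiry=10+12=22). clock=10
Op 21: insert b.com -> 10.0.0.3 (expiry=10+3=13). clock=10
Op 22: insert b.com -> 10.0.0.2 (expiry=10+2=12). clock=10
Op 23: insert b.com -> 10.0.0.4 (expiry=10+10=20). clock=10
Op 24: tick 1 -> clock=11.
Op 25: tick 2 -> clock=13.
Op 26: insert a.com -> 10.0.0.5 (expiry=13+4=17). clock=13
Op 27: tick 3 -> clock=16.
Op 28: tick 1 -> clock=17. purged={a.com}
Op 29: insert b.com -> 10.0.0.3 (expiry=17+6=23). clock=17
Final cache (unexpired): {b.com} -> size=1

Answer: 1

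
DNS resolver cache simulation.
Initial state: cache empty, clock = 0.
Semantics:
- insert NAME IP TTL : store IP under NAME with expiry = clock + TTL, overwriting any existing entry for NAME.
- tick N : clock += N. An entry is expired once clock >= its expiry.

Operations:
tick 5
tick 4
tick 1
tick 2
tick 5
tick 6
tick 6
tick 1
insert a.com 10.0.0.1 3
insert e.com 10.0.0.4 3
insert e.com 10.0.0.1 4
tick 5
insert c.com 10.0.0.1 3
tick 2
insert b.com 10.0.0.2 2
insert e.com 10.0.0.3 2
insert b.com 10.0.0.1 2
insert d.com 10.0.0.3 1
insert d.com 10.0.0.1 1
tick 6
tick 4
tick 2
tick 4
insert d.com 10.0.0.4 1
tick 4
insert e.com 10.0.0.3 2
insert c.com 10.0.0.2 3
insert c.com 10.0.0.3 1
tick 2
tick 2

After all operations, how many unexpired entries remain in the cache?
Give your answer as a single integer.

Op 1: tick 5 -> clock=5.
Op 2: tick 4 -> clock=9.
Op 3: tick 1 -> clock=10.
Op 4: tick 2 -> clock=12.
Op 5: tick 5 -> clock=17.
Op 6: tick 6 -> clock=23.
Op 7: tick 6 -> clock=29.
Op 8: tick 1 -> clock=30.
Op 9: insert a.com -> 10.0.0.1 (expiry=30+3=33). clock=30
Op 10: insert e.com -> 10.0.0.4 (expiry=30+3=33). clock=30
Op 11: insert e.com -> 10.0.0.1 (expiry=30+4=34). clock=30
Op 12: tick 5 -> clock=35. purged={a.com,e.com}
Op 13: insert c.com -> 10.0.0.1 (expiry=35+3=38). clock=35
Op 14: tick 2 -> clock=37.
Op 15: insert b.com -> 10.0.0.2 (expiry=37+2=39). clock=37
Op 16: insert e.com -> 10.0.0.3 (expiry=37+2=39). clock=37
Op 17: insert b.com -> 10.0.0.1 (expiry=37+2=39). clock=37
Op 18: insert d.com -> 10.0.0.3 (expiry=37+1=38). clock=37
Op 19: insert d.com -> 10.0.0.1 (expiry=37+1=38). clock=37
Op 20: tick 6 -> clock=43. purged={b.com,c.com,d.com,e.com}
Op 21: tick 4 -> clock=47.
Op 22: tick 2 -> clock=49.
Op 23: tick 4 -> clock=53.
Op 24: insert d.com -> 10.0.0.4 (expiry=53+1=54). clock=53
Op 25: tick 4 -> clock=57. purged={d.com}
Op 26: insert e.com -> 10.0.0.3 (expiry=57+2=59). clock=57
Op 27: insert c.com -> 10.0.0.2 (expiry=57+3=60). clock=57
Op 28: insert c.com -> 10.0.0.3 (expiry=57+1=58). clock=57
Op 29: tick 2 -> clock=59. purged={c.com,e.com}
Op 30: tick 2 -> clock=61.
Final cache (unexpired): {} -> size=0

Answer: 0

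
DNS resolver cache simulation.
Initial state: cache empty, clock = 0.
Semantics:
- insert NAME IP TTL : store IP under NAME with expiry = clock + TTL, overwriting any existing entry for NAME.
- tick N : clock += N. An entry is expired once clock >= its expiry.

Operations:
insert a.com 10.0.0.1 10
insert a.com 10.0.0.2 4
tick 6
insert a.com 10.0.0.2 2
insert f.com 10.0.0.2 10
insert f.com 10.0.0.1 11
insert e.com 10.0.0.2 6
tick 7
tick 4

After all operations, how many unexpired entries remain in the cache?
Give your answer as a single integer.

Op 1: insert a.com -> 10.0.0.1 (expiry=0+10=10). clock=0
Op 2: insert a.com -> 10.0.0.2 (expiry=0+4=4). clock=0
Op 3: tick 6 -> clock=6. purged={a.com}
Op 4: insert a.com -> 10.0.0.2 (expiry=6+2=8). clock=6
Op 5: insert f.com -> 10.0.0.2 (expiry=6+10=16). clock=6
Op 6: insert f.com -> 10.0.0.1 (expiry=6+11=17). clock=6
Op 7: insert e.com -> 10.0.0.2 (expiry=6+6=12). clock=6
Op 8: tick 7 -> clock=13. purged={a.com,e.com}
Op 9: tick 4 -> clock=17. purged={f.com}
Final cache (unexpired): {} -> size=0

Answer: 0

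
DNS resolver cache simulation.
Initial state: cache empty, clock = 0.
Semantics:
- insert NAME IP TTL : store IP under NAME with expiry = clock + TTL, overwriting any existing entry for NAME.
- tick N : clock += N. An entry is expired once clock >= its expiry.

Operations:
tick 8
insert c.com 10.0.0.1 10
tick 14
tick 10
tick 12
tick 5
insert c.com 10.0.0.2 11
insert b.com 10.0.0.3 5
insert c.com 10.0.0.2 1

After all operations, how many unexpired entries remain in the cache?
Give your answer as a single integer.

Answer: 2

Derivation:
Op 1: tick 8 -> clock=8.
Op 2: insert c.com -> 10.0.0.1 (expiry=8+10=18). clock=8
Op 3: tick 14 -> clock=22. purged={c.com}
Op 4: tick 10 -> clock=32.
Op 5: tick 12 -> clock=44.
Op 6: tick 5 -> clock=49.
Op 7: insert c.com -> 10.0.0.2 (expiry=49+11=60). clock=49
Op 8: insert b.com -> 10.0.0.3 (expiry=49+5=54). clock=49
Op 9: insert c.com -> 10.0.0.2 (expiry=49+1=50). clock=49
Final cache (unexpired): {b.com,c.com} -> size=2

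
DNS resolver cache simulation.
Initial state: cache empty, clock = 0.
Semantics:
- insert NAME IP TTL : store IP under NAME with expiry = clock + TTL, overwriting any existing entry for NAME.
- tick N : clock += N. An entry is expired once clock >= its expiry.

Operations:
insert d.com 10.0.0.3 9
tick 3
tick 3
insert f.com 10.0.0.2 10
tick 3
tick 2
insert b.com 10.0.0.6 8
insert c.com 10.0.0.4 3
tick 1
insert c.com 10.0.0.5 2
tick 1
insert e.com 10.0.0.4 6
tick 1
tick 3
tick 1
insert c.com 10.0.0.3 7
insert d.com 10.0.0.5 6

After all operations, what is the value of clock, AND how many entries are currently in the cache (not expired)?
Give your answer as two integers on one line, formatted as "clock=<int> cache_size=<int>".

Answer: clock=18 cache_size=4

Derivation:
Op 1: insert d.com -> 10.0.0.3 (expiry=0+9=9). clock=0
Op 2: tick 3 -> clock=3.
Op 3: tick 3 -> clock=6.
Op 4: insert f.com -> 10.0.0.2 (expiry=6+10=16). clock=6
Op 5: tick 3 -> clock=9. purged={d.com}
Op 6: tick 2 -> clock=11.
Op 7: insert b.com -> 10.0.0.6 (expiry=11+8=19). clock=11
Op 8: insert c.com -> 10.0.0.4 (expiry=11+3=14). clock=11
Op 9: tick 1 -> clock=12.
Op 10: insert c.com -> 10.0.0.5 (expiry=12+2=14). clock=12
Op 11: tick 1 -> clock=13.
Op 12: insert e.com -> 10.0.0.4 (expiry=13+6=19). clock=13
Op 13: tick 1 -> clock=14. purged={c.com}
Op 14: tick 3 -> clock=17. purged={f.com}
Op 15: tick 1 -> clock=18.
Op 16: insert c.com -> 10.0.0.3 (expiry=18+7=25). clock=18
Op 17: insert d.com -> 10.0.0.5 (expiry=18+6=24). clock=18
Final clock = 18
Final cache (unexpired): {b.com,c.com,d.com,e.com} -> size=4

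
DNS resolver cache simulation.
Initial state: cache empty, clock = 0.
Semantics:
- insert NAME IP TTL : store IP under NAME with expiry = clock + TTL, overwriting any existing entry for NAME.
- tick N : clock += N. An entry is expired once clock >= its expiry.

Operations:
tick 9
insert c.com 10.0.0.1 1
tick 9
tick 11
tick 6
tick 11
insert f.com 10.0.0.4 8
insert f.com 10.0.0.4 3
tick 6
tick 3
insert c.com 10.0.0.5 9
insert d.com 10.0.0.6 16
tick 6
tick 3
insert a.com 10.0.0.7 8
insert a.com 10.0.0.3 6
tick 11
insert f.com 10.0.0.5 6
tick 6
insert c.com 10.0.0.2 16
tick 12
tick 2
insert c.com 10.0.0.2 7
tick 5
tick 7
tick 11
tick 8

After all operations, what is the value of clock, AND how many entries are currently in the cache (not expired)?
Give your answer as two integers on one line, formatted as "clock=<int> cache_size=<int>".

Answer: clock=126 cache_size=0

Derivation:
Op 1: tick 9 -> clock=9.
Op 2: insert c.com -> 10.0.0.1 (expiry=9+1=10). clock=9
Op 3: tick 9 -> clock=18. purged={c.com}
Op 4: tick 11 -> clock=29.
Op 5: tick 6 -> clock=35.
Op 6: tick 11 -> clock=46.
Op 7: insert f.com -> 10.0.0.4 (expiry=46+8=54). clock=46
Op 8: insert f.com -> 10.0.0.4 (expiry=46+3=49). clock=46
Op 9: tick 6 -> clock=52. purged={f.com}
Op 10: tick 3 -> clock=55.
Op 11: insert c.com -> 10.0.0.5 (expiry=55+9=64). clock=55
Op 12: insert d.com -> 10.0.0.6 (expiry=55+16=71). clock=55
Op 13: tick 6 -> clock=61.
Op 14: tick 3 -> clock=64. purged={c.com}
Op 15: insert a.com -> 10.0.0.7 (expiry=64+8=72). clock=64
Op 16: insert a.com -> 10.0.0.3 (expiry=64+6=70). clock=64
Op 17: tick 11 -> clock=75. purged={a.com,d.com}
Op 18: insert f.com -> 10.0.0.5 (expiry=75+6=81). clock=75
Op 19: tick 6 -> clock=81. purged={f.com}
Op 20: insert c.com -> 10.0.0.2 (expiry=81+16=97). clock=81
Op 21: tick 12 -> clock=93.
Op 22: tick 2 -> clock=95.
Op 23: insert c.com -> 10.0.0.2 (expiry=95+7=102). clock=95
Op 24: tick 5 -> clock=100.
Op 25: tick 7 -> clock=107. purged={c.com}
Op 26: tick 11 -> clock=118.
Op 27: tick 8 -> clock=126.
Final clock = 126
Final cache (unexpired): {} -> size=0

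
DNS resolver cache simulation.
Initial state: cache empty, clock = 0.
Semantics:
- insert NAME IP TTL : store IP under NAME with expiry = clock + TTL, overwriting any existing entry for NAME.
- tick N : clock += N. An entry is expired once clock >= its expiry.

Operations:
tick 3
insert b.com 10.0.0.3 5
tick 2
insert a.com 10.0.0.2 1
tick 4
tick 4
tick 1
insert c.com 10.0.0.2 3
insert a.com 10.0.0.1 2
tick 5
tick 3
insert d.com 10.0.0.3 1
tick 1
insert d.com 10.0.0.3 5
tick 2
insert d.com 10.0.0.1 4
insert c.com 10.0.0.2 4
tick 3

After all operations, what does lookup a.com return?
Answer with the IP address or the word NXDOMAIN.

Op 1: tick 3 -> clock=3.
Op 2: insert b.com -> 10.0.0.3 (expiry=3+5=8). clock=3
Op 3: tick 2 -> clock=5.
Op 4: insert a.com -> 10.0.0.2 (expiry=5+1=6). clock=5
Op 5: tick 4 -> clock=9. purged={a.com,b.com}
Op 6: tick 4 -> clock=13.
Op 7: tick 1 -> clock=14.
Op 8: insert c.com -> 10.0.0.2 (expiry=14+3=17). clock=14
Op 9: insert a.com -> 10.0.0.1 (expiry=14+2=16). clock=14
Op 10: tick 5 -> clock=19. purged={a.com,c.com}
Op 11: tick 3 -> clock=22.
Op 12: insert d.com -> 10.0.0.3 (expiry=22+1=23). clock=22
Op 13: tick 1 -> clock=23. purged={d.com}
Op 14: insert d.com -> 10.0.0.3 (expiry=23+5=28). clock=23
Op 15: tick 2 -> clock=25.
Op 16: insert d.com -> 10.0.0.1 (expiry=25+4=29). clock=25
Op 17: insert c.com -> 10.0.0.2 (expiry=25+4=29). clock=25
Op 18: tick 3 -> clock=28.
lookup a.com: not in cache (expired or never inserted)

Answer: NXDOMAIN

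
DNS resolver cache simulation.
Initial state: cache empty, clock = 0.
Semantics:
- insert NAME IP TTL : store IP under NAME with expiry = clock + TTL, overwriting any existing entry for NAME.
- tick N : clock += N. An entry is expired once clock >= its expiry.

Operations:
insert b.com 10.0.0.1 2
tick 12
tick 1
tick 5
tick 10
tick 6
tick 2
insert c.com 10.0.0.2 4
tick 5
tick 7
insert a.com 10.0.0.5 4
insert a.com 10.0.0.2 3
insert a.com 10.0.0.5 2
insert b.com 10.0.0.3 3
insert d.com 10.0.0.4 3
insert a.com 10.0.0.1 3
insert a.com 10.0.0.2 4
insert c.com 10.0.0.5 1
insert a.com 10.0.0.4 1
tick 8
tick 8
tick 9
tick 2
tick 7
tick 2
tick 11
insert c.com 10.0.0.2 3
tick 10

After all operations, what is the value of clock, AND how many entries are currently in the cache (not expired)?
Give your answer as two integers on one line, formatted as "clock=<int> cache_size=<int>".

Op 1: insert b.com -> 10.0.0.1 (expiry=0+2=2). clock=0
Op 2: tick 12 -> clock=12. purged={b.com}
Op 3: tick 1 -> clock=13.
Op 4: tick 5 -> clock=18.
Op 5: tick 10 -> clock=28.
Op 6: tick 6 -> clock=34.
Op 7: tick 2 -> clock=36.
Op 8: insert c.com -> 10.0.0.2 (expiry=36+4=40). clock=36
Op 9: tick 5 -> clock=41. purged={c.com}
Op 10: tick 7 -> clock=48.
Op 11: insert a.com -> 10.0.0.5 (expiry=48+4=52). clock=48
Op 12: insert a.com -> 10.0.0.2 (expiry=48+3=51). clock=48
Op 13: insert a.com -> 10.0.0.5 (expiry=48+2=50). clock=48
Op 14: insert b.com -> 10.0.0.3 (expiry=48+3=51). clock=48
Op 15: insert d.com -> 10.0.0.4 (expiry=48+3=51). clock=48
Op 16: insert a.com -> 10.0.0.1 (expiry=48+3=51). clock=48
Op 17: insert a.com -> 10.0.0.2 (expiry=48+4=52). clock=48
Op 18: insert c.com -> 10.0.0.5 (expiry=48+1=49). clock=48
Op 19: insert a.com -> 10.0.0.4 (expiry=48+1=49). clock=48
Op 20: tick 8 -> clock=56. purged={a.com,b.com,c.com,d.com}
Op 21: tick 8 -> clock=64.
Op 22: tick 9 -> clock=73.
Op 23: tick 2 -> clock=75.
Op 24: tick 7 -> clock=82.
Op 25: tick 2 -> clock=84.
Op 26: tick 11 -> clock=95.
Op 27: insert c.com -> 10.0.0.2 (expiry=95+3=98). clock=95
Op 28: tick 10 -> clock=105. purged={c.com}
Final clock = 105
Final cache (unexpired): {} -> size=0

Answer: clock=105 cache_size=0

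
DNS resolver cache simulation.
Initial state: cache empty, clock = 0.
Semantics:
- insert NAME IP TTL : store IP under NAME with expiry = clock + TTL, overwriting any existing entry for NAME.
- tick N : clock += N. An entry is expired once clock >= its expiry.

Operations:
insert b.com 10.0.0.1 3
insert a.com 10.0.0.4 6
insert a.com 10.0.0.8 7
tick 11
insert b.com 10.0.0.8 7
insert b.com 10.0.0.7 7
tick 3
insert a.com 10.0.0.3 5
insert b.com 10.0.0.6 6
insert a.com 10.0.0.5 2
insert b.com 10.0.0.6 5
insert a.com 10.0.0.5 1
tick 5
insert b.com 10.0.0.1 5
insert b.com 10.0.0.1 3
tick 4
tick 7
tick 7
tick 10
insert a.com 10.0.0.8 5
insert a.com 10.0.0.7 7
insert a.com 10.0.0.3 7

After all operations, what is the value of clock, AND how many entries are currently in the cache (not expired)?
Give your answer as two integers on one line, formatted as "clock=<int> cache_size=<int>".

Answer: clock=47 cache_size=1

Derivation:
Op 1: insert b.com -> 10.0.0.1 (expiry=0+3=3). clock=0
Op 2: insert a.com -> 10.0.0.4 (expiry=0+6=6). clock=0
Op 3: insert a.com -> 10.0.0.8 (expiry=0+7=7). clock=0
Op 4: tick 11 -> clock=11. purged={a.com,b.com}
Op 5: insert b.com -> 10.0.0.8 (expiry=11+7=18). clock=11
Op 6: insert b.com -> 10.0.0.7 (expiry=11+7=18). clock=11
Op 7: tick 3 -> clock=14.
Op 8: insert a.com -> 10.0.0.3 (expiry=14+5=19). clock=14
Op 9: insert b.com -> 10.0.0.6 (expiry=14+6=20). clock=14
Op 10: insert a.com -> 10.0.0.5 (expiry=14+2=16). clock=14
Op 11: insert b.com -> 10.0.0.6 (expiry=14+5=19). clock=14
Op 12: insert a.com -> 10.0.0.5 (expiry=14+1=15). clock=14
Op 13: tick 5 -> clock=19. purged={a.com,b.com}
Op 14: insert b.com -> 10.0.0.1 (expiry=19+5=24). clock=19
Op 15: insert b.com -> 10.0.0.1 (expiry=19+3=22). clock=19
Op 16: tick 4 -> clock=23. purged={b.com}
Op 17: tick 7 -> clock=30.
Op 18: tick 7 -> clock=37.
Op 19: tick 10 -> clock=47.
Op 20: insert a.com -> 10.0.0.8 (expiry=47+5=52). clock=47
Op 21: insert a.com -> 10.0.0.7 (expiry=47+7=54). clock=47
Op 22: insert a.com -> 10.0.0.3 (expiry=47+7=54). clock=47
Final clock = 47
Final cache (unexpired): {a.com} -> size=1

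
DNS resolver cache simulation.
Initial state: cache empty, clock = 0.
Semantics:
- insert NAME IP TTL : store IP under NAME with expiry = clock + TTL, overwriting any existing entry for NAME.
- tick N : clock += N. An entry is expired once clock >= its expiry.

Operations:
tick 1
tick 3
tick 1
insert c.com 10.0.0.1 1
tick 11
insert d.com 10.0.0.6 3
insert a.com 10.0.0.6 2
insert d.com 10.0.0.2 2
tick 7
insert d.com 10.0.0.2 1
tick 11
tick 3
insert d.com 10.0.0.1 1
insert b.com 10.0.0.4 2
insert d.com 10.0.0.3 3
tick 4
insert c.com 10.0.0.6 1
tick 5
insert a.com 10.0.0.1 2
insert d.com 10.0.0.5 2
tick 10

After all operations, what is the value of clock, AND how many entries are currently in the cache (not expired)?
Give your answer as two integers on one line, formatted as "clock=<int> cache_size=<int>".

Op 1: tick 1 -> clock=1.
Op 2: tick 3 -> clock=4.
Op 3: tick 1 -> clock=5.
Op 4: insert c.com -> 10.0.0.1 (expiry=5+1=6). clock=5
Op 5: tick 11 -> clock=16. purged={c.com}
Op 6: insert d.com -> 10.0.0.6 (expiry=16+3=19). clock=16
Op 7: insert a.com -> 10.0.0.6 (expiry=16+2=18). clock=16
Op 8: insert d.com -> 10.0.0.2 (expiry=16+2=18). clock=16
Op 9: tick 7 -> clock=23. purged={a.com,d.com}
Op 10: insert d.com -> 10.0.0.2 (expiry=23+1=24). clock=23
Op 11: tick 11 -> clock=34. purged={d.com}
Op 12: tick 3 -> clock=37.
Op 13: insert d.com -> 10.0.0.1 (expiry=37+1=38). clock=37
Op 14: insert b.com -> 10.0.0.4 (expiry=37+2=39). clock=37
Op 15: insert d.com -> 10.0.0.3 (expiry=37+3=40). clock=37
Op 16: tick 4 -> clock=41. purged={b.com,d.com}
Op 17: insert c.com -> 10.0.0.6 (expiry=41+1=42). clock=41
Op 18: tick 5 -> clock=46. purged={c.com}
Op 19: insert a.com -> 10.0.0.1 (expiry=46+2=48). clock=46
Op 20: insert d.com -> 10.0.0.5 (expiry=46+2=48). clock=46
Op 21: tick 10 -> clock=56. purged={a.com,d.com}
Final clock = 56
Final cache (unexpired): {} -> size=0

Answer: clock=56 cache_size=0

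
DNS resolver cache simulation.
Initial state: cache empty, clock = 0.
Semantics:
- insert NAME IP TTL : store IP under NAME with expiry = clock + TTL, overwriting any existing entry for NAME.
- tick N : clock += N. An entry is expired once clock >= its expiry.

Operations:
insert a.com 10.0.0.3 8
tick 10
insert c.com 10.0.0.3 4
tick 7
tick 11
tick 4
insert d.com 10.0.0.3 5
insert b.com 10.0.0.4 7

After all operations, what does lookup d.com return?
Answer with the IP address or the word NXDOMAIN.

Op 1: insert a.com -> 10.0.0.3 (expiry=0+8=8). clock=0
Op 2: tick 10 -> clock=10. purged={a.com}
Op 3: insert c.com -> 10.0.0.3 (expiry=10+4=14). clock=10
Op 4: tick 7 -> clock=17. purged={c.com}
Op 5: tick 11 -> clock=28.
Op 6: tick 4 -> clock=32.
Op 7: insert d.com -> 10.0.0.3 (expiry=32+5=37). clock=32
Op 8: insert b.com -> 10.0.0.4 (expiry=32+7=39). clock=32
lookup d.com: present, ip=10.0.0.3 expiry=37 > clock=32

Answer: 10.0.0.3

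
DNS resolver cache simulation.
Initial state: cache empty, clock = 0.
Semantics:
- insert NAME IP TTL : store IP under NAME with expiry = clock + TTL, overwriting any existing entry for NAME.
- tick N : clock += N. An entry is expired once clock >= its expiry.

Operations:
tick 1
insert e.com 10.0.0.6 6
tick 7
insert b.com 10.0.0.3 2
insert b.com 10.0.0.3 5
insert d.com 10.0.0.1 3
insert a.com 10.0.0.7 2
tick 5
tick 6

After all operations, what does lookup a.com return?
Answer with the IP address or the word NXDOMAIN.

Op 1: tick 1 -> clock=1.
Op 2: insert e.com -> 10.0.0.6 (expiry=1+6=7). clock=1
Op 3: tick 7 -> clock=8. purged={e.com}
Op 4: insert b.com -> 10.0.0.3 (expiry=8+2=10). clock=8
Op 5: insert b.com -> 10.0.0.3 (expiry=8+5=13). clock=8
Op 6: insert d.com -> 10.0.0.1 (expiry=8+3=11). clock=8
Op 7: insert a.com -> 10.0.0.7 (expiry=8+2=10). clock=8
Op 8: tick 5 -> clock=13. purged={a.com,b.com,d.com}
Op 9: tick 6 -> clock=19.
lookup a.com: not in cache (expired or never inserted)

Answer: NXDOMAIN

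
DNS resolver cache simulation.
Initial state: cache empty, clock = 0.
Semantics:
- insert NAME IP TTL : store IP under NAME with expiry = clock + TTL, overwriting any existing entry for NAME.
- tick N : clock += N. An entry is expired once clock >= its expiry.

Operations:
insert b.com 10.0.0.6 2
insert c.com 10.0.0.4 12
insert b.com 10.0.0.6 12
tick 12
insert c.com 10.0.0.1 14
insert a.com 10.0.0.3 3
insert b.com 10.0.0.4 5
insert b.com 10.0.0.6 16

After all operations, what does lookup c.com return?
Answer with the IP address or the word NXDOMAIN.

Answer: 10.0.0.1

Derivation:
Op 1: insert b.com -> 10.0.0.6 (expiry=0+2=2). clock=0
Op 2: insert c.com -> 10.0.0.4 (expiry=0+12=12). clock=0
Op 3: insert b.com -> 10.0.0.6 (expiry=0+12=12). clock=0
Op 4: tick 12 -> clock=12. purged={b.com,c.com}
Op 5: insert c.com -> 10.0.0.1 (expiry=12+14=26). clock=12
Op 6: insert a.com -> 10.0.0.3 (expiry=12+3=15). clock=12
Op 7: insert b.com -> 10.0.0.4 (expiry=12+5=17). clock=12
Op 8: insert b.com -> 10.0.0.6 (expiry=12+16=28). clock=12
lookup c.com: present, ip=10.0.0.1 expiry=26 > clock=12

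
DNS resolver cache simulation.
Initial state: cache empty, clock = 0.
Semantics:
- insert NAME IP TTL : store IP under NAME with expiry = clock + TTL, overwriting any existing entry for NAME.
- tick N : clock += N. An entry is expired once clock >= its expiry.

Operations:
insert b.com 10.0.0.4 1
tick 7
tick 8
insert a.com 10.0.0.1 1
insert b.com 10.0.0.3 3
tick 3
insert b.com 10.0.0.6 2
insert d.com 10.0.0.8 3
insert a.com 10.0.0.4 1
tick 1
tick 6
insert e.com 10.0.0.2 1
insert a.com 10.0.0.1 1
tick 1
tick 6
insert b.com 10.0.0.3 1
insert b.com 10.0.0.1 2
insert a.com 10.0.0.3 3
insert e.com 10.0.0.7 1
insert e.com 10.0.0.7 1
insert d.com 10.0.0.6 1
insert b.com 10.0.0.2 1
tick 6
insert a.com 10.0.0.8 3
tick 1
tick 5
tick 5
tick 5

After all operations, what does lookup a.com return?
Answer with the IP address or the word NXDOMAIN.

Answer: NXDOMAIN

Derivation:
Op 1: insert b.com -> 10.0.0.4 (expiry=0+1=1). clock=0
Op 2: tick 7 -> clock=7. purged={b.com}
Op 3: tick 8 -> clock=15.
Op 4: insert a.com -> 10.0.0.1 (expiry=15+1=16). clock=15
Op 5: insert b.com -> 10.0.0.3 (expiry=15+3=18). clock=15
Op 6: tick 3 -> clock=18. purged={a.com,b.com}
Op 7: insert b.com -> 10.0.0.6 (expiry=18+2=20). clock=18
Op 8: insert d.com -> 10.0.0.8 (expiry=18+3=21). clock=18
Op 9: insert a.com -> 10.0.0.4 (expiry=18+1=19). clock=18
Op 10: tick 1 -> clock=19. purged={a.com}
Op 11: tick 6 -> clock=25. purged={b.com,d.com}
Op 12: insert e.com -> 10.0.0.2 (expiry=25+1=26). clock=25
Op 13: insert a.com -> 10.0.0.1 (expiry=25+1=26). clock=25
Op 14: tick 1 -> clock=26. purged={a.com,e.com}
Op 15: tick 6 -> clock=32.
Op 16: insert b.com -> 10.0.0.3 (expiry=32+1=33). clock=32
Op 17: insert b.com -> 10.0.0.1 (expiry=32+2=34). clock=32
Op 18: insert a.com -> 10.0.0.3 (expiry=32+3=35). clock=32
Op 19: insert e.com -> 10.0.0.7 (expiry=32+1=33). clock=32
Op 20: insert e.com -> 10.0.0.7 (expiry=32+1=33). clock=32
Op 21: insert d.com -> 10.0.0.6 (expiry=32+1=33). clock=32
Op 22: insert b.com -> 10.0.0.2 (expiry=32+1=33). clock=32
Op 23: tick 6 -> clock=38. purged={a.com,b.com,d.com,e.com}
Op 24: insert a.com -> 10.0.0.8 (expiry=38+3=41). clock=38
Op 25: tick 1 -> clock=39.
Op 26: tick 5 -> clock=44. purged={a.com}
Op 27: tick 5 -> clock=49.
Op 28: tick 5 -> clock=54.
lookup a.com: not in cache (expired or never inserted)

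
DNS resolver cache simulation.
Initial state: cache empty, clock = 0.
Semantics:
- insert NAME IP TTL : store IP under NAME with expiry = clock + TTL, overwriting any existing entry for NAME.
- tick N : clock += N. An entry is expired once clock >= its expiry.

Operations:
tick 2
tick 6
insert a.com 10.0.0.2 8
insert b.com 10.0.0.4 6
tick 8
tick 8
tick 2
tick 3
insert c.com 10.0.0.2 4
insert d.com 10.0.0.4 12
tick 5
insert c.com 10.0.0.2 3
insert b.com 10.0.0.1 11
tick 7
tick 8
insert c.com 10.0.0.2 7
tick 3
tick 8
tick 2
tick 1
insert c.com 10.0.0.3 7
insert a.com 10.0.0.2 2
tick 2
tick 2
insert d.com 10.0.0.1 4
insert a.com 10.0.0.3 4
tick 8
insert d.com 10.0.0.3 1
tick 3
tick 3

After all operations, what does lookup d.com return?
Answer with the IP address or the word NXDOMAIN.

Op 1: tick 2 -> clock=2.
Op 2: tick 6 -> clock=8.
Op 3: insert a.com -> 10.0.0.2 (expiry=8+8=16). clock=8
Op 4: insert b.com -> 10.0.0.4 (expiry=8+6=14). clock=8
Op 5: tick 8 -> clock=16. purged={a.com,b.com}
Op 6: tick 8 -> clock=24.
Op 7: tick 2 -> clock=26.
Op 8: tick 3 -> clock=29.
Op 9: insert c.com -> 10.0.0.2 (expiry=29+4=33). clock=29
Op 10: insert d.com -> 10.0.0.4 (expiry=29+12=41). clock=29
Op 11: tick 5 -> clock=34. purged={c.com}
Op 12: insert c.com -> 10.0.0.2 (expiry=34+3=37). clock=34
Op 13: insert b.com -> 10.0.0.1 (expiry=34+11=45). clock=34
Op 14: tick 7 -> clock=41. purged={c.com,d.com}
Op 15: tick 8 -> clock=49. purged={b.com}
Op 16: insert c.com -> 10.0.0.2 (expiry=49+7=56). clock=49
Op 17: tick 3 -> clock=52.
Op 18: tick 8 -> clock=60. purged={c.com}
Op 19: tick 2 -> clock=62.
Op 20: tick 1 -> clock=63.
Op 21: insert c.com -> 10.0.0.3 (expiry=63+7=70). clock=63
Op 22: insert a.com -> 10.0.0.2 (expiry=63+2=65). clock=63
Op 23: tick 2 -> clock=65. purged={a.com}
Op 24: tick 2 -> clock=67.
Op 25: insert d.com -> 10.0.0.1 (expiry=67+4=71). clock=67
Op 26: insert a.com -> 10.0.0.3 (expiry=67+4=71). clock=67
Op 27: tick 8 -> clock=75. purged={a.com,c.com,d.com}
Op 28: insert d.com -> 10.0.0.3 (expiry=75+1=76). clock=75
Op 29: tick 3 -> clock=78. purged={d.com}
Op 30: tick 3 -> clock=81.
lookup d.com: not in cache (expired or never inserted)

Answer: NXDOMAIN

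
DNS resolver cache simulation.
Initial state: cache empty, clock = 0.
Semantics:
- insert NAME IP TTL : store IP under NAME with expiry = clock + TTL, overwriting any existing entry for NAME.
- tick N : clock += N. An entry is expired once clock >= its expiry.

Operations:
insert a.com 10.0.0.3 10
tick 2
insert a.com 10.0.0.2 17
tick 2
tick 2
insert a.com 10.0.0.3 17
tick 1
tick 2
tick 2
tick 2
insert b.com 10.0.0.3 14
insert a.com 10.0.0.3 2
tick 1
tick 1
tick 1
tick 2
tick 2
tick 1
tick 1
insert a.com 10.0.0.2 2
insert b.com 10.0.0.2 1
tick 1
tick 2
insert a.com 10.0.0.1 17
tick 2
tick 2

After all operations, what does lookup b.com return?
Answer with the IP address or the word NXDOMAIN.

Answer: NXDOMAIN

Derivation:
Op 1: insert a.com -> 10.0.0.3 (expiry=0+10=10). clock=0
Op 2: tick 2 -> clock=2.
Op 3: insert a.com -> 10.0.0.2 (expiry=2+17=19). clock=2
Op 4: tick 2 -> clock=4.
Op 5: tick 2 -> clock=6.
Op 6: insert a.com -> 10.0.0.3 (expiry=6+17=23). clock=6
Op 7: tick 1 -> clock=7.
Op 8: tick 2 -> clock=9.
Op 9: tick 2 -> clock=11.
Op 10: tick 2 -> clock=13.
Op 11: insert b.com -> 10.0.0.3 (expiry=13+14=27). clock=13
Op 12: insert a.com -> 10.0.0.3 (expiry=13+2=15). clock=13
Op 13: tick 1 -> clock=14.
Op 14: tick 1 -> clock=15. purged={a.com}
Op 15: tick 1 -> clock=16.
Op 16: tick 2 -> clock=18.
Op 17: tick 2 -> clock=20.
Op 18: tick 1 -> clock=21.
Op 19: tick 1 -> clock=22.
Op 20: insert a.com -> 10.0.0.2 (expiry=22+2=24). clock=22
Op 21: insert b.com -> 10.0.0.2 (expiry=22+1=23). clock=22
Op 22: tick 1 -> clock=23. purged={b.com}
Op 23: tick 2 -> clock=25. purged={a.com}
Op 24: insert a.com -> 10.0.0.1 (expiry=25+17=42). clock=25
Op 25: tick 2 -> clock=27.
Op 26: tick 2 -> clock=29.
lookup b.com: not in cache (expired or never inserted)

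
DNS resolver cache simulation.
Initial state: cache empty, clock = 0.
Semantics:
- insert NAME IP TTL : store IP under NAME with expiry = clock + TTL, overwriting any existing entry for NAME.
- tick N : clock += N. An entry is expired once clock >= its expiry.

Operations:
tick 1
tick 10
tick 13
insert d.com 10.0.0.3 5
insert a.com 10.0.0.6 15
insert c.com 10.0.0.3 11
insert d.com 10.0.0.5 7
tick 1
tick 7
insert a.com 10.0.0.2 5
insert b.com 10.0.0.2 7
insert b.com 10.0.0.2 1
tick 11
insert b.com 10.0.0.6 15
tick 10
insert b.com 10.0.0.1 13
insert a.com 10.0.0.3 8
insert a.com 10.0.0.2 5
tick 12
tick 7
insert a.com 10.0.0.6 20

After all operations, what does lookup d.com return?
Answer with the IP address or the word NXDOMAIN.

Op 1: tick 1 -> clock=1.
Op 2: tick 10 -> clock=11.
Op 3: tick 13 -> clock=24.
Op 4: insert d.com -> 10.0.0.3 (expiry=24+5=29). clock=24
Op 5: insert a.com -> 10.0.0.6 (expiry=24+15=39). clock=24
Op 6: insert c.com -> 10.0.0.3 (expiry=24+11=35). clock=24
Op 7: insert d.com -> 10.0.0.5 (expiry=24+7=31). clock=24
Op 8: tick 1 -> clock=25.
Op 9: tick 7 -> clock=32. purged={d.com}
Op 10: insert a.com -> 10.0.0.2 (expiry=32+5=37). clock=32
Op 11: insert b.com -> 10.0.0.2 (expiry=32+7=39). clock=32
Op 12: insert b.com -> 10.0.0.2 (expiry=32+1=33). clock=32
Op 13: tick 11 -> clock=43. purged={a.com,b.com,c.com}
Op 14: insert b.com -> 10.0.0.6 (expiry=43+15=58). clock=43
Op 15: tick 10 -> clock=53.
Op 16: insert b.com -> 10.0.0.1 (expiry=53+13=66). clock=53
Op 17: insert a.com -> 10.0.0.3 (expiry=53+8=61). clock=53
Op 18: insert a.com -> 10.0.0.2 (expiry=53+5=58). clock=53
Op 19: tick 12 -> clock=65. purged={a.com}
Op 20: tick 7 -> clock=72. purged={b.com}
Op 21: insert a.com -> 10.0.0.6 (expiry=72+20=92). clock=72
lookup d.com: not in cache (expired or never inserted)

Answer: NXDOMAIN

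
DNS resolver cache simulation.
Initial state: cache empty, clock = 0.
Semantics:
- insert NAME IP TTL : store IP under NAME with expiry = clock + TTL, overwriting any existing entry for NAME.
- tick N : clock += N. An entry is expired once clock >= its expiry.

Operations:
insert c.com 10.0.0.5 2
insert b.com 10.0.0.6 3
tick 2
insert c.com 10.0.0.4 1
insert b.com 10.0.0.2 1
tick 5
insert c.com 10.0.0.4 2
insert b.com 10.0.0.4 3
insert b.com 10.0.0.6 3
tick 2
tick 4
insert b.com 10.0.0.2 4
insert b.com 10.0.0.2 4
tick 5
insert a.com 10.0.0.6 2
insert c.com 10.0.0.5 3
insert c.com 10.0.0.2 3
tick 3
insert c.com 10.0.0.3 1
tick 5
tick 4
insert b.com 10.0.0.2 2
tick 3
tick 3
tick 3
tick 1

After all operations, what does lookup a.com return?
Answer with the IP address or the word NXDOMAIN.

Op 1: insert c.com -> 10.0.0.5 (expiry=0+2=2). clock=0
Op 2: insert b.com -> 10.0.0.6 (expiry=0+3=3). clock=0
Op 3: tick 2 -> clock=2. purged={c.com}
Op 4: insert c.com -> 10.0.0.4 (expiry=2+1=3). clock=2
Op 5: insert b.com -> 10.0.0.2 (expiry=2+1=3). clock=2
Op 6: tick 5 -> clock=7. purged={b.com,c.com}
Op 7: insert c.com -> 10.0.0.4 (expiry=7+2=9). clock=7
Op 8: insert b.com -> 10.0.0.4 (expiry=7+3=10). clock=7
Op 9: insert b.com -> 10.0.0.6 (expiry=7+3=10). clock=7
Op 10: tick 2 -> clock=9. purged={c.com}
Op 11: tick 4 -> clock=13. purged={b.com}
Op 12: insert b.com -> 10.0.0.2 (expiry=13+4=17). clock=13
Op 13: insert b.com -> 10.0.0.2 (expiry=13+4=17). clock=13
Op 14: tick 5 -> clock=18. purged={b.com}
Op 15: insert a.com -> 10.0.0.6 (expiry=18+2=20). clock=18
Op 16: insert c.com -> 10.0.0.5 (expiry=18+3=21). clock=18
Op 17: insert c.com -> 10.0.0.2 (expiry=18+3=21). clock=18
Op 18: tick 3 -> clock=21. purged={a.com,c.com}
Op 19: insert c.com -> 10.0.0.3 (expiry=21+1=22). clock=21
Op 20: tick 5 -> clock=26. purged={c.com}
Op 21: tick 4 -> clock=30.
Op 22: insert b.com -> 10.0.0.2 (expiry=30+2=32). clock=30
Op 23: tick 3 -> clock=33. purged={b.com}
Op 24: tick 3 -> clock=36.
Op 25: tick 3 -> clock=39.
Op 26: tick 1 -> clock=40.
lookup a.com: not in cache (expired or never inserted)

Answer: NXDOMAIN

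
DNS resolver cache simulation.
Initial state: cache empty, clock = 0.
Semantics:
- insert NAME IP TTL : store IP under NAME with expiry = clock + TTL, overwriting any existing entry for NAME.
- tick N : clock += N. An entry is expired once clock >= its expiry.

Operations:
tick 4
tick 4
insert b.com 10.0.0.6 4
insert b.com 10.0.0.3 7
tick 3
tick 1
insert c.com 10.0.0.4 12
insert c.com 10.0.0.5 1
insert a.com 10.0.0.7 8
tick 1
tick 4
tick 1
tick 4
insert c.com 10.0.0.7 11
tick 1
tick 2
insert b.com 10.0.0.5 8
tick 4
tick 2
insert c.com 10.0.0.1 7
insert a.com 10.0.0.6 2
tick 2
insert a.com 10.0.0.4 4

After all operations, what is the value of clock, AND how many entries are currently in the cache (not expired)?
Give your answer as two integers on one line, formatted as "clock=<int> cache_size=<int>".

Answer: clock=33 cache_size=2

Derivation:
Op 1: tick 4 -> clock=4.
Op 2: tick 4 -> clock=8.
Op 3: insert b.com -> 10.0.0.6 (expiry=8+4=12). clock=8
Op 4: insert b.com -> 10.0.0.3 (expiry=8+7=15). clock=8
Op 5: tick 3 -> clock=11.
Op 6: tick 1 -> clock=12.
Op 7: insert c.com -> 10.0.0.4 (expiry=12+12=24). clock=12
Op 8: insert c.com -> 10.0.0.5 (expiry=12+1=13). clock=12
Op 9: insert a.com -> 10.0.0.7 (expiry=12+8=20). clock=12
Op 10: tick 1 -> clock=13. purged={c.com}
Op 11: tick 4 -> clock=17. purged={b.com}
Op 12: tick 1 -> clock=18.
Op 13: tick 4 -> clock=22. purged={a.com}
Op 14: insert c.com -> 10.0.0.7 (expiry=22+11=33). clock=22
Op 15: tick 1 -> clock=23.
Op 16: tick 2 -> clock=25.
Op 17: insert b.com -> 10.0.0.5 (expiry=25+8=33). clock=25
Op 18: tick 4 -> clock=29.
Op 19: tick 2 -> clock=31.
Op 20: insert c.com -> 10.0.0.1 (expiry=31+7=38). clock=31
Op 21: insert a.com -> 10.0.0.6 (expiry=31+2=33). clock=31
Op 22: tick 2 -> clock=33. purged={a.com,b.com}
Op 23: insert a.com -> 10.0.0.4 (expiry=33+4=37). clock=33
Final clock = 33
Final cache (unexpired): {a.com,c.com} -> size=2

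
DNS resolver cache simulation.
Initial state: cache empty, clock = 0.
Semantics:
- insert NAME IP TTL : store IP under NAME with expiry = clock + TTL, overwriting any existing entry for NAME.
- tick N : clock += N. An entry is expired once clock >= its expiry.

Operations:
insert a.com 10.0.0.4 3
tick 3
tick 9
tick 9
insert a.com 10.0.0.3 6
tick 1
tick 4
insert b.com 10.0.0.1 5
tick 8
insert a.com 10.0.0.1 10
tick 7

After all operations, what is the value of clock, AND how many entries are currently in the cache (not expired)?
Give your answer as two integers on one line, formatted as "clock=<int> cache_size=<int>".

Op 1: insert a.com -> 10.0.0.4 (expiry=0+3=3). clock=0
Op 2: tick 3 -> clock=3. purged={a.com}
Op 3: tick 9 -> clock=12.
Op 4: tick 9 -> clock=21.
Op 5: insert a.com -> 10.0.0.3 (expiry=21+6=27). clock=21
Op 6: tick 1 -> clock=22.
Op 7: tick 4 -> clock=26.
Op 8: insert b.com -> 10.0.0.1 (expiry=26+5=31). clock=26
Op 9: tick 8 -> clock=34. purged={a.com,b.com}
Op 10: insert a.com -> 10.0.0.1 (expiry=34+10=44). clock=34
Op 11: tick 7 -> clock=41.
Final clock = 41
Final cache (unexpired): {a.com} -> size=1

Answer: clock=41 cache_size=1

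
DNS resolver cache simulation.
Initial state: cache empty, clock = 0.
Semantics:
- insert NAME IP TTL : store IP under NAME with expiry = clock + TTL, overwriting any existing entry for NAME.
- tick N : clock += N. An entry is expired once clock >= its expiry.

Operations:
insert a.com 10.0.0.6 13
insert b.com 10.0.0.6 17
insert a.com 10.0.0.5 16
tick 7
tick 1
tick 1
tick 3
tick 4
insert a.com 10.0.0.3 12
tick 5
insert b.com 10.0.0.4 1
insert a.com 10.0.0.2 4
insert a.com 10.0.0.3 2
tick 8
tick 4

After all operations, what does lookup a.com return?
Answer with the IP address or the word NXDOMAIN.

Op 1: insert a.com -> 10.0.0.6 (expiry=0+13=13). clock=0
Op 2: insert b.com -> 10.0.0.6 (expiry=0+17=17). clock=0
Op 3: insert a.com -> 10.0.0.5 (expiry=0+16=16). clock=0
Op 4: tick 7 -> clock=7.
Op 5: tick 1 -> clock=8.
Op 6: tick 1 -> clock=9.
Op 7: tick 3 -> clock=12.
Op 8: tick 4 -> clock=16. purged={a.com}
Op 9: insert a.com -> 10.0.0.3 (expiry=16+12=28). clock=16
Op 10: tick 5 -> clock=21. purged={b.com}
Op 11: insert b.com -> 10.0.0.4 (expiry=21+1=22). clock=21
Op 12: insert a.com -> 10.0.0.2 (expiry=21+4=25). clock=21
Op 13: insert a.com -> 10.0.0.3 (expiry=21+2=23). clock=21
Op 14: tick 8 -> clock=29. purged={a.com,b.com}
Op 15: tick 4 -> clock=33.
lookup a.com: not in cache (expired or never inserted)

Answer: NXDOMAIN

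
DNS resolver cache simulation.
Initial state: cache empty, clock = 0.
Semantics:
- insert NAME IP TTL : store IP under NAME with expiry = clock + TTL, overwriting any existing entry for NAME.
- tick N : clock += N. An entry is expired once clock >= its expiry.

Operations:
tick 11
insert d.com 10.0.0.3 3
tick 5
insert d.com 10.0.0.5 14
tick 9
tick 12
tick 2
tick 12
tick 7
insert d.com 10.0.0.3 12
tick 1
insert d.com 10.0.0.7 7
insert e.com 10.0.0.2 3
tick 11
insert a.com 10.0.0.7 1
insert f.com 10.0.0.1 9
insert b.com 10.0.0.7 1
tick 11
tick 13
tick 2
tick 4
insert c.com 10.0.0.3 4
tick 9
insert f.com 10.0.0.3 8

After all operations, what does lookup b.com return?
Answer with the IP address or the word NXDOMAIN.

Answer: NXDOMAIN

Derivation:
Op 1: tick 11 -> clock=11.
Op 2: insert d.com -> 10.0.0.3 (expiry=11+3=14). clock=11
Op 3: tick 5 -> clock=16. purged={d.com}
Op 4: insert d.com -> 10.0.0.5 (expiry=16+14=30). clock=16
Op 5: tick 9 -> clock=25.
Op 6: tick 12 -> clock=37. purged={d.com}
Op 7: tick 2 -> clock=39.
Op 8: tick 12 -> clock=51.
Op 9: tick 7 -> clock=58.
Op 10: insert d.com -> 10.0.0.3 (expiry=58+12=70). clock=58
Op 11: tick 1 -> clock=59.
Op 12: insert d.com -> 10.0.0.7 (expiry=59+7=66). clock=59
Op 13: insert e.com -> 10.0.0.2 (expiry=59+3=62). clock=59
Op 14: tick 11 -> clock=70. purged={d.com,e.com}
Op 15: insert a.com -> 10.0.0.7 (expiry=70+1=71). clock=70
Op 16: insert f.com -> 10.0.0.1 (expiry=70+9=79). clock=70
Op 17: insert b.com -> 10.0.0.7 (expiry=70+1=71). clock=70
Op 18: tick 11 -> clock=81. purged={a.com,b.com,f.com}
Op 19: tick 13 -> clock=94.
Op 20: tick 2 -> clock=96.
Op 21: tick 4 -> clock=100.
Op 22: insert c.com -> 10.0.0.3 (expiry=100+4=104). clock=100
Op 23: tick 9 -> clock=109. purged={c.com}
Op 24: insert f.com -> 10.0.0.3 (expiry=109+8=117). clock=109
lookup b.com: not in cache (expired or never inserted)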